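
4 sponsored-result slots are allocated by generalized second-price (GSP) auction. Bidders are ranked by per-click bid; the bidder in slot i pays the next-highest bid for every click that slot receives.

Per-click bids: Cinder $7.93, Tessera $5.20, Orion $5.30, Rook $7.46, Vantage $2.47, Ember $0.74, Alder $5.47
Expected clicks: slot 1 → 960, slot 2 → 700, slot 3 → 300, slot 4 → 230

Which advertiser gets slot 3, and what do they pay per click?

Alder; $5.30 per click

Sorting advertisers: $7.93 (Cinder) > $7.46 (Rook) > $5.47 (Alder) > $5.30 (Orion) > $5.20 (Tessera) > …
Slot 3 goes to the third-ranked bidder, Alder, who pays the next bid down: $5.30/click.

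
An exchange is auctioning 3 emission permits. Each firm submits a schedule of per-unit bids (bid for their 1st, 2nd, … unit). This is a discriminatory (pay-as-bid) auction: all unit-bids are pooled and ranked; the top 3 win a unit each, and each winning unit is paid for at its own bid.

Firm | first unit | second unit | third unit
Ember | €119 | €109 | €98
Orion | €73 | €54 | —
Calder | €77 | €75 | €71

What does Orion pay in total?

Merging the schedules and taking the best 3: 119 (Ember-1), 109 (Ember-2), 98 (Ember-3)
Next rejected bid: €77 (not a price — pay-as-bid).
Orion wins no units.

Orion pays €0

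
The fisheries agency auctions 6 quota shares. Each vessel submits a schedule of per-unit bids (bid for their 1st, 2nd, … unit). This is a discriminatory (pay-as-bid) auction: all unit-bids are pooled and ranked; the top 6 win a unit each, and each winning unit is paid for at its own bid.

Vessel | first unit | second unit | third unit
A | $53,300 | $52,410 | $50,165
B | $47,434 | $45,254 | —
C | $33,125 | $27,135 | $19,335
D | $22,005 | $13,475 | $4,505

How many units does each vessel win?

A 3, B 2, C 1

Pooled unit-bids ranked (top 6): 53,300 (A-1), 52,410 (A-2), 50,165 (A-3), 47,434 (B-1), 45,254 (B-2), 33,125 (C-1)
Next rejected bid: $27,135 (not a price — pay-as-bid).
Allocation: A 3, B 2, C 1.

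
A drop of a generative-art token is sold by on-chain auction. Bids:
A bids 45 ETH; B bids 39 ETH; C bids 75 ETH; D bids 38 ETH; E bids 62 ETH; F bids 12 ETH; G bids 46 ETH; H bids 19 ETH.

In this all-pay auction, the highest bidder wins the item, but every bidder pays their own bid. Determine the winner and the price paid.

Bids ranked: 75 (C) > 62 (E) > 46 (G) > 45 (A) > 39 (B) > 38 (D) > …
C is highest and takes the item; every bidder forfeits their bid.

C pays 75 ETH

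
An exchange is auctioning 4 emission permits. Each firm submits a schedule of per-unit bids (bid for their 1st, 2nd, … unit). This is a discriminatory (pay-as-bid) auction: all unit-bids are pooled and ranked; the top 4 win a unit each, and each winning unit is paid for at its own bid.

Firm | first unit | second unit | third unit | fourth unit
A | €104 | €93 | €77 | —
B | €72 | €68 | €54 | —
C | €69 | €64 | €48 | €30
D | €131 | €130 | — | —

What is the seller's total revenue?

Total revenue: €458

Pooled unit-bids ranked (top 4): 131 (D-1), 130 (D-2), 104 (A-1), 93 (A-2)
Next rejected bid: €77 (not a price — pay-as-bid).
Each winning unit pays its own bid.
Revenue = 131 + 130 + 104 + 93 = €458.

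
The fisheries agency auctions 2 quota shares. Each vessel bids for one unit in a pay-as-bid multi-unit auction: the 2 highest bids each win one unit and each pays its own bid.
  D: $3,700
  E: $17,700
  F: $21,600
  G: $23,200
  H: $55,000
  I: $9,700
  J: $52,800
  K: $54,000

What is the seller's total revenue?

Ordering the bids: 55,000 (H), 54,000 (K), 52,800 (J), 23,200 (G), …
Top 2: H, K.
Total revenue = 55,000 + 54,000 = $109,000.

Total revenue: $109,000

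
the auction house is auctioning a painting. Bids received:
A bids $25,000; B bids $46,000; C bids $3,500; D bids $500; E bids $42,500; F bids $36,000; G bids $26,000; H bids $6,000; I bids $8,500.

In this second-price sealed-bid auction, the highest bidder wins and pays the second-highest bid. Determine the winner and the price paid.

Bids in order: 46,000 (B) > 42,500 (E) > 36,000 (F) > 26,000 (G) > 25,000 (A) > 8,500 (I) > …
B wins with the highest bid; price is set by the runner-up at $42,500.

B pays $42,500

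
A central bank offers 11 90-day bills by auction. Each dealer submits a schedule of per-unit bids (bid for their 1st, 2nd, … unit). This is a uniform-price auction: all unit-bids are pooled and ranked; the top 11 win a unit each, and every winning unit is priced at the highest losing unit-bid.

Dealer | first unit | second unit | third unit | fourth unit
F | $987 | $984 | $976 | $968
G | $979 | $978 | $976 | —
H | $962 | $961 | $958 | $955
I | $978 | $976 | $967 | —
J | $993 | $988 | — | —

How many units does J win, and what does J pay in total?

All unit-bids, highest first — top 11: 993 (J-1), 988 (J-2), 987 (F-1), 984 (F-2), 979 (G-1), 978 (G-2), 978 (I-1), 976 (F-3), 976 (G-3), 976 (I-2), 968 (F-4)
First bid not allocated: $967.
J wins 2 unit(s) at $967 each.

J: 2 units, pays $1,934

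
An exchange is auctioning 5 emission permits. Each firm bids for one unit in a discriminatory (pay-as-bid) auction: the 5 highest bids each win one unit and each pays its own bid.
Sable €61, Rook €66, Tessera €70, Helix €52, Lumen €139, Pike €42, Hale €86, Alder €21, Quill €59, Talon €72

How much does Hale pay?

Bids ranked high→low: 139 (Lumen), 86 (Hale), 72 (Talon), 70 (Tessera), 66 (Rook), 61 (Sable), 59 (Quill), …
Top 5: Lumen, Hale, Talon, Tessera, Rook.
Hale wins → own bid €86.

Hale pays €86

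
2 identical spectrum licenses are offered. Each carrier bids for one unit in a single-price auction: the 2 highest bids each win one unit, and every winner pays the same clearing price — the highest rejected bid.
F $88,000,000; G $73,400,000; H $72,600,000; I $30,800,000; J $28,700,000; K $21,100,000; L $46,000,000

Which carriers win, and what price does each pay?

Bids ranked high→low: 88,000,000 (F), 73,400,000 (G), 72,600,000 (H), 46,000,000 (L), …
The 2 highest are F, G.
Highest unsuccessful bid: $72,600,000 → clearing price.

F, G; each pays $72,600,000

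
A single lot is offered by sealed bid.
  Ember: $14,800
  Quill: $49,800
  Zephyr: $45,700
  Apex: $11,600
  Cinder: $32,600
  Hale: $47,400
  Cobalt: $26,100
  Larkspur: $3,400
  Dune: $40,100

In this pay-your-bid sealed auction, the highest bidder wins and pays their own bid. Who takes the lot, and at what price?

Rule: the highest bidder wins and pays their own bid.
Sorting bids: 49,800 (Quill) > 47,400 (Hale) > 45,700 (Zephyr) > 40,100 (Dune) > 32,600 (Cinder) > 26,100 (Cobalt) > …
First-price: Quill pays what they bid, $49,800.

Quill pays $49,800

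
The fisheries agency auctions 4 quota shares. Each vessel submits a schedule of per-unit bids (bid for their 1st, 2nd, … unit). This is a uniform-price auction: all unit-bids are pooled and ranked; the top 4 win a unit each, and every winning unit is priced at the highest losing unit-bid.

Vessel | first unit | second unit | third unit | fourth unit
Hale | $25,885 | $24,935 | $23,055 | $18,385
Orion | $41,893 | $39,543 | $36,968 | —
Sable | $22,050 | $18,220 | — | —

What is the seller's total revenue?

Total revenue: $99,740

Pooled unit-bids ranked (top 4): 41,893 (Orion-1), 39,543 (Orion-2), 36,968 (Orion-3), 25,885 (Hale-1)
First bid not allocated: $24,935.
Allocation: Hale 1, Orion 3. Every unit priced at $24,935.
Revenue = 4 × 24,935 = $99,740.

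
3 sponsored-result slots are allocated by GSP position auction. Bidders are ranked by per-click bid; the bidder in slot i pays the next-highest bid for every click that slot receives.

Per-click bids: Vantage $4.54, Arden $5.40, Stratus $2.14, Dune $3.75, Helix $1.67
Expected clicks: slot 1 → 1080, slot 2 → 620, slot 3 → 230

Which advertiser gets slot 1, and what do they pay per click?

Arden; $4.54 per click

Sorting advertisers: $5.40 (Arden) > $4.54 (Vantage) > $3.75 (Dune) > $2.14 (Stratus) > …
Slot 1 goes to the first-ranked bidder, Arden, who pays the next bid down: $4.54/click.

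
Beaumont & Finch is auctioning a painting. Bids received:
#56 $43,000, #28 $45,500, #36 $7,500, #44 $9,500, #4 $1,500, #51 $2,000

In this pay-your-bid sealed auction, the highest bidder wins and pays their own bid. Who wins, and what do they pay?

#28 pays $45,500

Pay-your-bid sealed auction: the highest bidder wins and pays their own bid.
Bids in order: 45,500 (#28) > 43,000 (#56) > 9,500 (#44) > 7,500 (#36) > 2,000 (#51) > 1,500 (#4)
#28 has the highest bid and pays exactly that: $45,500.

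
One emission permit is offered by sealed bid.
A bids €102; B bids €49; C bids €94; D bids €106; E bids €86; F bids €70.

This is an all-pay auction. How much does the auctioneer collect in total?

Bids in order: 106 (D) > 102 (A) > 94 (C) > 86 (E) > 70 (F) > 49 (B)
D wins with the top bid; all bids are sunk regardless.
Every bidder forfeits their bid regardless of winning.
Revenue = 102 + 49 + 94 + 106 + 86 + 70 = €507.

Total revenue: €507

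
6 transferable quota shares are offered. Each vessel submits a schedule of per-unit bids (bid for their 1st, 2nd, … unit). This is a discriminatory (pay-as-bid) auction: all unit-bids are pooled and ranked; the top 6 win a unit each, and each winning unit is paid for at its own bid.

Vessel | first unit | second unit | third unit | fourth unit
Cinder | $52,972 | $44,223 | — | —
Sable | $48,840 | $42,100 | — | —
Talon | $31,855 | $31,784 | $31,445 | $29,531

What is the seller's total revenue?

Total revenue: $251,774

All unit-bids, highest first — top 6: 52,972 (Cinder-1), 48,840 (Sable-1), 44,223 (Cinder-2), 42,100 (Sable-2), 31,855 (Talon-1), 31,784 (Talon-2)
Next rejected bid: $31,445 (not a price — pay-as-bid).
Each winning unit pays its own bid.
Revenue = 52,972 + 48,840 + 44,223 + 42,100 + 31,855 + 31,784 = $251,774.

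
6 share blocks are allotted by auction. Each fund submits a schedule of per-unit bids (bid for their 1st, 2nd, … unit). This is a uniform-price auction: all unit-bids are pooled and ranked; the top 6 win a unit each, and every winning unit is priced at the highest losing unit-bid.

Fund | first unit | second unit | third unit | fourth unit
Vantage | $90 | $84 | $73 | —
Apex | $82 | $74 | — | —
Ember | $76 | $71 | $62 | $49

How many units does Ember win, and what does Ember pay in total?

Ember: 1 unit, pays $71

Merging the schedules and taking the best 6: 90 (Vantage-1), 84 (Vantage-2), 82 (Apex-1), 76 (Ember-1), 74 (Apex-2), 73 (Vantage-3)
The (k+1)-th unit-bid is $71.
Ember wins 1 unit(s) at $71 each.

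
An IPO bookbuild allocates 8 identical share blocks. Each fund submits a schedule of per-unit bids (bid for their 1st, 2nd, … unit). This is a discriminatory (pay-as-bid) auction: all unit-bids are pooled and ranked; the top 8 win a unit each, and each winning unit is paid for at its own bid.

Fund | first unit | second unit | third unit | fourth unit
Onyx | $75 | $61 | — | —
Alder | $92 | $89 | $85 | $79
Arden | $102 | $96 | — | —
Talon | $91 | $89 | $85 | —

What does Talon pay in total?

Merging the schedules and taking the best 8: 102 (Arden-1), 96 (Arden-2), 92 (Alder-1), 91 (Talon-1), 89 (Alder-2), 89 (Talon-2), 85 (Alder-3), 85 (Talon-3)
Next rejected bid: $79 (not a price — pay-as-bid).
Talon's winning unit-bids: 91 + 89 + 85 = $265.

Talon pays $265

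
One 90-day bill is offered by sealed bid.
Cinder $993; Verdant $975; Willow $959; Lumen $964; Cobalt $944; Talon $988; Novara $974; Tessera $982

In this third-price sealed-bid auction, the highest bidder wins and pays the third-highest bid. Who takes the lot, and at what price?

Cinder pays $982

Bids in order: 993 (Cinder) > 988 (Talon) > 982 (Tessera) > 975 (Verdant) > 974 (Novara) > 964 (Lumen) > …
Cinder wins; payment is bid #3 in the ranking = $982.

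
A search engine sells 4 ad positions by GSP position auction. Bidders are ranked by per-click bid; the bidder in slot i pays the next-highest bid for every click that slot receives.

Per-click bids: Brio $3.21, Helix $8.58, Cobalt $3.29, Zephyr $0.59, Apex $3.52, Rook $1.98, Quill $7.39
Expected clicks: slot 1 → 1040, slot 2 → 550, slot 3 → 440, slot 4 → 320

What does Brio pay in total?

Brio pays $0.00

Sorting advertisers: $8.58 (Helix) > $7.39 (Quill) > $3.52 (Apex) > $3.29 (Cobalt) > $3.21 (Brio) > …
Brio ranks below slot 4 → no slot, pays nothing.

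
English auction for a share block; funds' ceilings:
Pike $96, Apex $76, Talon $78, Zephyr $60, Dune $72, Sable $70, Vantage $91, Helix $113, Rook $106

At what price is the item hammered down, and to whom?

Helix wins at $106

Open ascending-bid auction: the price rises until one bidder remains; the winner pays the price at which the last rival dropped out.
Limits in order: 113 (Helix) > 106 (Rook) > 96 (Pike) > 91 (Vantage) > 78 (Talon) > 76 (Apex) > …
Once the price passes $106, only Helix is left; the hammer falls at Rook's limit of $106.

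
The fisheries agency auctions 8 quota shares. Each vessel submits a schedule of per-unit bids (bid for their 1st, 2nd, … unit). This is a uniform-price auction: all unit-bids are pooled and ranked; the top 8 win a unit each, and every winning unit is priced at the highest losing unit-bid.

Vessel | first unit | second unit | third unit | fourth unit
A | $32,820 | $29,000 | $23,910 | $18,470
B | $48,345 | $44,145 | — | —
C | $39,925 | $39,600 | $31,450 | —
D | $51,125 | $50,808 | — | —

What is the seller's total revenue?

Total revenue: $232,000

All unit-bids, highest first — top 8: 51,125 (D-1), 50,808 (D-2), 48,345 (B-1), 44,145 (B-2), 39,925 (C-1), 39,600 (C-2), 32,820 (A-1), 31,450 (C-3)
First bid not allocated: $29,000.
Allocation: A 1, B 2, C 3, D 2. Every unit priced at $29,000.
Revenue = 8 × 29,000 = $232,000.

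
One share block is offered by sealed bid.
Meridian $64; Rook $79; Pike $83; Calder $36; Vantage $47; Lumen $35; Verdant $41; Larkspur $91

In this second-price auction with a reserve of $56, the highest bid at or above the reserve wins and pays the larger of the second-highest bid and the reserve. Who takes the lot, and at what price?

Sorting bids: 91 (Larkspur) > 83 (Pike) > 79 (Rook) > 64 (Meridian) > 47 (Vantage) > 41 (Verdant) > …
Highest eligible bid: Larkspur at $91.
max(second-highest $83, reserve $56) = $83; the reserve does not bind.

Larkspur pays $83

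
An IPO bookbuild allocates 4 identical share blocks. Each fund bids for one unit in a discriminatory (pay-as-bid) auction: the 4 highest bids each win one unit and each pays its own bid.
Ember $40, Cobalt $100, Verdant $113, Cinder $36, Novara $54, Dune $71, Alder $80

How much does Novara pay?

Ordering the bids: 113 (Verdant), 100 (Cobalt), 80 (Alder), 71 (Dune), 54 (Novara), 40 (Ember), …
Winners (4 units): Verdant, Cobalt, Alder, Dune.
Novara does not win → $0.

Novara pays $0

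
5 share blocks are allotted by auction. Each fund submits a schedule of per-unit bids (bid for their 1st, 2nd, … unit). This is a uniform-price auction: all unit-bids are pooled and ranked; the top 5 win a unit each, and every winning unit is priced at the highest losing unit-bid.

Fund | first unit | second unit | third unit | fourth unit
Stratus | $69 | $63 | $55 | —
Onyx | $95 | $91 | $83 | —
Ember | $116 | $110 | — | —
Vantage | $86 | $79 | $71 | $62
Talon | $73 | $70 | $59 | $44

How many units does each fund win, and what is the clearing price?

All unit-bids, highest first — top 5: 116 (Ember-1), 110 (Ember-2), 95 (Onyx-1), 91 (Onyx-2), 86 (Vantage-1)
Highest rejected unit-bid = $83.
Allocation: Ember 2, Onyx 2, Vantage 1.

Ember 2, Onyx 2, Vantage 1; clearing price $83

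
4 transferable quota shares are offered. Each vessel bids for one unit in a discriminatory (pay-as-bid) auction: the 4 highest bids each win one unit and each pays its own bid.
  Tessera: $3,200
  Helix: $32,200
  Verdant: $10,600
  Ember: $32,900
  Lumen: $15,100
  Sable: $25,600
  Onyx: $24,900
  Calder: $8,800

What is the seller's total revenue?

Ordering the bids: 32,900 (Ember), 32,200 (Helix), 25,600 (Sable), 24,900 (Onyx), 15,100 (Lumen), 10,600 (Verdant), …
The 4 highest are Ember, Helix, Sable, Onyx.
Total revenue = 32,900 + 32,200 + 25,600 + 24,900 = $115,600.

Total revenue: $115,600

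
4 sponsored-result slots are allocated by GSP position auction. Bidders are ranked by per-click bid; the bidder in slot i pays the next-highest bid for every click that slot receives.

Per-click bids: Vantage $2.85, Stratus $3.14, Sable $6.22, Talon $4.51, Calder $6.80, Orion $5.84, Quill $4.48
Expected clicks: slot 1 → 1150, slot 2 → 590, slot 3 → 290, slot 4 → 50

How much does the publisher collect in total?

Total revenue: $12130.50

Sorting advertisers: $6.80 (Calder) > $6.22 (Sable) > $5.84 (Orion) > $4.51 (Talon) > $4.48 (Quill) > …
Slot 1: Calder pays $6.22 × 1150 = $7153.00
Slot 2: Sable pays $5.84 × 590 = $3445.60
Slot 3: Orion pays $4.51 × 290 = $1307.90
Slot 4: Talon pays $4.48 × 50 = $224.00
Total = $12130.50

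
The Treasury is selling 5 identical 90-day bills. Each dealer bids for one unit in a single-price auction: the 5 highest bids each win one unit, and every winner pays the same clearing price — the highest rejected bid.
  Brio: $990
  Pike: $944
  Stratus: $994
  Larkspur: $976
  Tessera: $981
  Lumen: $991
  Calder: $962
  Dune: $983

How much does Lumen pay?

Lumen pays $976

Sorting: 994 (Stratus), 991 (Lumen), 990 (Brio), 983 (Dune), 981 (Tessera), 976 (Larkspur), 962 (Calder), …
The 5 highest are Stratus, Lumen, Brio, Dune, Tessera.
Highest unsuccessful bid: $976 → clearing price.
Lumen wins → pays $976.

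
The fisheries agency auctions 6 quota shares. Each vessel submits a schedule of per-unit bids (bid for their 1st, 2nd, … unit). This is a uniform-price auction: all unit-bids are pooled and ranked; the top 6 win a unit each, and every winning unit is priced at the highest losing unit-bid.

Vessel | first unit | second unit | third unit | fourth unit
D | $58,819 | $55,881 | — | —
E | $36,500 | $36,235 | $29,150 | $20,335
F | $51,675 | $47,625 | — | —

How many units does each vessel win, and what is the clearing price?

D 2, E 2, F 2; clearing price $29,150

Pooled unit-bids ranked (top 6): 58,819 (D-1), 55,881 (D-2), 51,675 (F-1), 47,625 (F-2), 36,500 (E-1), 36,235 (E-2)
Highest rejected unit-bid = $29,150.
Allocation: D 2, E 2, F 2.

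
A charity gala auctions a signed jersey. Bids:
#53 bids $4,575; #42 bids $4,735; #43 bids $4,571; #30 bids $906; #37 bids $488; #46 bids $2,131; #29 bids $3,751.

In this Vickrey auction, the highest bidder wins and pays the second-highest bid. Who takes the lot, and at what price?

Bids in order: 4,735 (#42) > 4,575 (#53) > 4,571 (#43) > 3,751 (#29) > 2,131 (#46) > 906 (#30) > …
Second-price: #42 pays #53's bid of $4,575.

#42 pays $4,575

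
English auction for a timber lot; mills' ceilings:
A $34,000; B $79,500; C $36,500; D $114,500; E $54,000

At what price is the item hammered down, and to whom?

Ascending (English) auction: the price rises until one bidder remains; the winner pays the price at which the last rival dropped out.
Limits in order: 114,500 (D) > 79,500 (B) > 54,000 (E) > 36,500 (C) > 34,000 (A)
Once the price passes $79,500, only D is left; the hammer falls at B's limit of $79,500.

D wins at $79,500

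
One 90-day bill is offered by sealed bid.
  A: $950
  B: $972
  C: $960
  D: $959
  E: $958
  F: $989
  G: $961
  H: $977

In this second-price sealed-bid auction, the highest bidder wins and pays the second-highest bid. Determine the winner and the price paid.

F pays $977

Rule: the highest bidder wins and pays the second-highest bid.
Bids in order: 989 (F) > 977 (H) > 972 (B) > 961 (G) > 960 (C) > 959 (D) > …
F wins with the highest bid; price is set by the runner-up at $977.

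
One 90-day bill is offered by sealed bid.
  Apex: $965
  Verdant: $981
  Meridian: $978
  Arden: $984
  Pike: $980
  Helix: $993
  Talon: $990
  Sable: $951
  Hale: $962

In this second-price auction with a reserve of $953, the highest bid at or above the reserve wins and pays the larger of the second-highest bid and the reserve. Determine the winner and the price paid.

Sorting bids: 993 (Helix) > 990 (Talon) > 984 (Arden) > 981 (Verdant) > 980 (Pike) > 978 (Meridian) > …
Helix has the top bid at or above the reserve ($993).
max(second-highest $990, reserve $953) = $990; the reserve does not bind.

Helix pays $990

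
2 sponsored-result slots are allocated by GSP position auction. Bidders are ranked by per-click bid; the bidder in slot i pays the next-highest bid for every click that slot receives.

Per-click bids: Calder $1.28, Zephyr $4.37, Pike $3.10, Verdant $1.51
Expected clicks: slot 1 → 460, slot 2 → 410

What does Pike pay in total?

Pike pays $619.10

Ranked by bid: $4.37 (Zephyr) > $3.10 (Pike) > $1.51 (Verdant) > …
Pike holds slot 2 → pays next bid $1.51 × 410 clicks = $619.10.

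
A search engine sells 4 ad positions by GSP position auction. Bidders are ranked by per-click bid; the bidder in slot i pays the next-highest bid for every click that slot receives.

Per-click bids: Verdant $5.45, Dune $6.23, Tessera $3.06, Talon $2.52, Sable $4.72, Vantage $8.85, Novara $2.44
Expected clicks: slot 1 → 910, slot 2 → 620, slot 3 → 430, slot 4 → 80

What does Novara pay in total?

Sorting advertisers: $8.85 (Vantage) > $6.23 (Dune) > $5.45 (Verdant) > $4.72 (Sable) > $3.06 (Tessera) > …
Novara ranks below slot 4 → no slot, pays nothing.

Novara pays $0.00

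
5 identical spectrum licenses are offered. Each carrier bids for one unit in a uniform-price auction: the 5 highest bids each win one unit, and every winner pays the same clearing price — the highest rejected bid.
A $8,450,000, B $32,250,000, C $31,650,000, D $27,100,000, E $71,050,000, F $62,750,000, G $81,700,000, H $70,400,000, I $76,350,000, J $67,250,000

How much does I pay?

I pays $62,750,000

Sorting: 81,700,000 (G), 76,350,000 (I), 71,050,000 (E), 70,400,000 (H), 67,250,000 (J), 62,750,000 (F), 32,250,000 (B), …
Top 5: G, I, E, H, J.
First losing bid is F's $62,750,000, which sets the uniform price.
I wins → pays $62,750,000.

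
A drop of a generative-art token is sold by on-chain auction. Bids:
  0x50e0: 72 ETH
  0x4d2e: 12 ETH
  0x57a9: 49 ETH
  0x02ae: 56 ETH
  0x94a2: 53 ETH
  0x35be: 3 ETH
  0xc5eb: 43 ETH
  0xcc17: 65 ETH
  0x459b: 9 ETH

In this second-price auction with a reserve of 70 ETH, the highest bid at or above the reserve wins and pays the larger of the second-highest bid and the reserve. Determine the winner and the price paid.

Rule: the highest bid at or above the reserve wins and pays the larger of the second-highest bid and the reserve.
Bids in order: 72 (0x50e0) > 65 (0xcc17) > 56 (0x02ae) > 53 (0x94a2) > 49 (0x57a9) > 43 (0xc5eb) > …
Highest eligible bid: 0x50e0 at 72 ETH.
max(second-highest 65 ETH, reserve 70 ETH) = 70 ETH.

0x50e0 pays 70 ETH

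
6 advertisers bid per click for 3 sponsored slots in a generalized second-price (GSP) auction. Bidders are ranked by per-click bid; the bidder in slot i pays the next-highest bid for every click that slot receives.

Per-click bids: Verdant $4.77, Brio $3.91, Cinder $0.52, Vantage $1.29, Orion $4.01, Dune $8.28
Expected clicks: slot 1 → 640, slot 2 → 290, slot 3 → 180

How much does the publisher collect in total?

Total revenue: $4919.50

Per-click bids in order: $8.28 (Dune) > $4.77 (Verdant) > $4.01 (Orion) > $3.91 (Brio) > …
Slot 1: Dune pays $4.77 × 640 = $3052.80
Slot 2: Verdant pays $4.01 × 290 = $1162.90
Slot 3: Orion pays $3.91 × 180 = $703.80
Total = $4919.50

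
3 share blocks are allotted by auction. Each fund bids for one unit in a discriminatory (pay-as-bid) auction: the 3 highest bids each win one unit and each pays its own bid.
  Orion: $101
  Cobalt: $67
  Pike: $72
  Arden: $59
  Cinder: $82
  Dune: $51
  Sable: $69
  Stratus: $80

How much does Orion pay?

Bids ranked high→low: 101 (Orion), 82 (Cinder), 80 (Stratus), 72 (Pike), 69 (Sable), …
The 3 highest are Orion, Cinder, Stratus.
Orion wins → own bid $101.

Orion pays $101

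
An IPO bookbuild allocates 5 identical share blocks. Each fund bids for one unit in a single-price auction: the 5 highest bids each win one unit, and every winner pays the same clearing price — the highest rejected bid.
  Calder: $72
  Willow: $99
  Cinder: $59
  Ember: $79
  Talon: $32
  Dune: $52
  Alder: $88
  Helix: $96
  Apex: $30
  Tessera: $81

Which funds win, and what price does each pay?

Willow, Helix, Alder, Tessera, Ember; each pays $72

Sorting: 99 (Willow), 96 (Helix), 88 (Alder), 81 (Tessera), 79 (Ember), 72 (Calder), 59 (Cinder), …
The 5 highest are Willow, Helix, Alder, Tessera, Ember.
Clearing price = highest rejected bid = $72.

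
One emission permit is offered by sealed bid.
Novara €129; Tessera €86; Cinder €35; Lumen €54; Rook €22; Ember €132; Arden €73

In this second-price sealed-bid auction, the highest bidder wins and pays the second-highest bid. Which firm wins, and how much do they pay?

Second-price sealed-bid auction: the highest bidder wins and pays the second-highest bid.
Bids in order: 132 (Ember) > 129 (Novara) > 86 (Tessera) > 73 (Arden) > 54 (Lumen) > 35 (Cinder) > …
Ember wins with the highest bid; price is set by the runner-up at €129.

Ember pays €129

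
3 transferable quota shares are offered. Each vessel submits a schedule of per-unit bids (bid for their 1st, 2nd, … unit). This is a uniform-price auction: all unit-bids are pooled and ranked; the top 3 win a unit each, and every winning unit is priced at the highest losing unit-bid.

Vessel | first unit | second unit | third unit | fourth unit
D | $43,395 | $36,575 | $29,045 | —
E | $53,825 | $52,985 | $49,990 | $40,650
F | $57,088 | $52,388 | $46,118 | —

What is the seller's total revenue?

Merging the schedules and taking the best 3: 57,088 (F-1), 53,825 (E-1), 52,985 (E-2)
The (k+1)-th unit-bid is $52,388.
Allocation: E 2, F 1. Every unit priced at $52,388.
Revenue = 3 × 52,388 = $157,164.

Total revenue: $157,164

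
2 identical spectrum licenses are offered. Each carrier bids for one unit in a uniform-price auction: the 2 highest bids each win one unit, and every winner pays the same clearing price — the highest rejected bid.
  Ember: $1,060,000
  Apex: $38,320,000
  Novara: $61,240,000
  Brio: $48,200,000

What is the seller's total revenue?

Sorting: 61,240,000 (Novara), 48,200,000 (Brio), 38,320,000 (Apex), 1,060,000 (Ember)
Winners (2 units): Novara, Brio.
First losing bid is Apex's $38,320,000, which sets the uniform price.
Total revenue = 2 × $38,320,000 = $76,640,000.

Total revenue: $76,640,000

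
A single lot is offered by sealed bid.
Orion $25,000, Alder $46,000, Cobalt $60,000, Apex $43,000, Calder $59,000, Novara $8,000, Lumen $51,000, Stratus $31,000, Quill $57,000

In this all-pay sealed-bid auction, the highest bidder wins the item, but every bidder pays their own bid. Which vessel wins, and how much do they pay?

Cobalt pays $60,000

Bids ranked: 60,000 (Cobalt) > 59,000 (Calder) > 57,000 (Quill) > 51,000 (Lumen) > 46,000 (Alder) > 43,000 (Apex) > …
Cobalt wins with the top bid; all bids are sunk regardless.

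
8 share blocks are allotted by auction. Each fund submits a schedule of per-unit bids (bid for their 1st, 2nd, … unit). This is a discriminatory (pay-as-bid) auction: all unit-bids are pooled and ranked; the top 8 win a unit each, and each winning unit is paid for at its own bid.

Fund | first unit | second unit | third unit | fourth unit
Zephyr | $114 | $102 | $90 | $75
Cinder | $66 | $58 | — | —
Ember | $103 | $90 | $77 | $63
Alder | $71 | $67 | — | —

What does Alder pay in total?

Merging the schedules and taking the best 8: 114 (Zephyr-1), 103 (Ember-1), 102 (Zephyr-2), 90 (Zephyr-3), 90 (Ember-2), 77 (Ember-3), 75 (Zephyr-4), 71 (Alder-1)
Next rejected bid: $67 (not a price — pay-as-bid).
Alder's winning unit-bids: 71 = $71.

Alder pays $71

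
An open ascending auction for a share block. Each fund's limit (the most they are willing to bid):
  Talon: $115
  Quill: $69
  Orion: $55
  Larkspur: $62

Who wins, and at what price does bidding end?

Talon wins at $69

Limits ranked: 115 (Talon) > 69 (Quill) > 62 (Larkspur) > 55 (Orion)
Bidding ends when Quill exits at $69; Talon takes it.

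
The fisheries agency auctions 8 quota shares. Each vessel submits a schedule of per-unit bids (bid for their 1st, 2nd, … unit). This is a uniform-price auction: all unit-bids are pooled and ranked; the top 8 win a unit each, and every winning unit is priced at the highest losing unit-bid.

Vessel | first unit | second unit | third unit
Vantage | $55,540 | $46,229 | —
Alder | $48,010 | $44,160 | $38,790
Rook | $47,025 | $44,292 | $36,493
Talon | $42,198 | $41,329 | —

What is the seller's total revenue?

Total revenue: $310,320

All unit-bids, highest first — top 8: 55,540 (Vantage-1), 48,010 (Alder-1), 47,025 (Rook-1), 46,229 (Vantage-2), 44,292 (Rook-2), 44,160 (Alder-2), 42,198 (Talon-1), 41,329 (Talon-2)
First bid not allocated: $38,790.
Allocation: Alder 2, Rook 2, Talon 2, Vantage 2. Every unit priced at $38,790.
Revenue = 8 × 38,790 = $310,320.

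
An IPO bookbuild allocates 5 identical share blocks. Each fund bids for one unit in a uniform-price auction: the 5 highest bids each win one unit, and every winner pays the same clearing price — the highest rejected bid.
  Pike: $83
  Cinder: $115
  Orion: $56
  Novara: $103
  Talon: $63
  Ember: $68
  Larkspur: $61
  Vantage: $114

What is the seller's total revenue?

Ordering the bids: 115 (Cinder), 114 (Vantage), 103 (Novara), 83 (Pike), 68 (Ember), 63 (Talon), 61 (Larkspur), …
Winners (5 units): Cinder, Vantage, Novara, Pike, Ember.
First losing bid is Talon's $63, which sets the uniform price.
Total revenue = 5 × $63 = $315.

Total revenue: $315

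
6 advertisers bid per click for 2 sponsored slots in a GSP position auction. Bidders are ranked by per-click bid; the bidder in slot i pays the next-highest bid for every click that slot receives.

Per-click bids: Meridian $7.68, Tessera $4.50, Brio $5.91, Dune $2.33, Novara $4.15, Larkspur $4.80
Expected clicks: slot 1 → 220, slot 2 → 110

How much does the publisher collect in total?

Ranked by bid: $7.68 (Meridian) > $5.91 (Brio) > $4.80 (Larkspur) > …
Slot 1: Meridian pays $5.91 × 220 = $1300.20
Slot 2: Brio pays $4.80 × 110 = $528.00
Total = $1828.20

Total revenue: $1828.20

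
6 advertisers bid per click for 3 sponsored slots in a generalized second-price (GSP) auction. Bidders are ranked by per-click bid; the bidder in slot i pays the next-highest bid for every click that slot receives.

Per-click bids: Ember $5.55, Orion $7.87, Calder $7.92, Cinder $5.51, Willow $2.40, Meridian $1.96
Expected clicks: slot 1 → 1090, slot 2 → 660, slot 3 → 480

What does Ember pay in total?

Ember pays $2644.80

Sorting advertisers: $7.92 (Calder) > $7.87 (Orion) > $5.55 (Ember) > $5.51 (Cinder) > …
Ember holds slot 3 → pays next bid $5.51 × 480 clicks = $2644.80.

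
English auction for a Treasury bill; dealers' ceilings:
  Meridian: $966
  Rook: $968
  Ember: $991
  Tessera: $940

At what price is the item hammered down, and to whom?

Open ascending-bid auction: the price rises until one bidder remains; the winner pays the price at which the last rival dropped out.
Sorting limits: 991 (Ember) > 968 (Rook) > 966 (Meridian) > 940 (Tessera)
Bidding ends when Rook exits at $968; Ember takes it.

Ember wins at $968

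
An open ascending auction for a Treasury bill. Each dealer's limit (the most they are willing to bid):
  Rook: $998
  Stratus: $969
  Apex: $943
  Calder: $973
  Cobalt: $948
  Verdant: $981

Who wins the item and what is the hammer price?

Rook wins at $981

Rule: the price rises until one bidder remains; the winner pays the price at which the last rival dropped out.
Limits ranked: 998 (Rook) > 981 (Verdant) > 973 (Calder) > 969 (Stratus) > 948 (Cobalt) > 943 (Apex)
Verdant is the last rival to drop out, at $981; Rook remains and wins at that price.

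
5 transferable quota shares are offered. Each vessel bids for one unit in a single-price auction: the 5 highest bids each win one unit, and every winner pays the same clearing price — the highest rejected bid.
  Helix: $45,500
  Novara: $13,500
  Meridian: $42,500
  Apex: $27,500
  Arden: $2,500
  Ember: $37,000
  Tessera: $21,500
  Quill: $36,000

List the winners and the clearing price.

Ordering the bids: 45,500 (Helix), 42,500 (Meridian), 37,000 (Ember), 36,000 (Quill), 27,500 (Apex), 21,500 (Tessera), 13,500 (Novara), …
The 5 highest are Helix, Meridian, Ember, Quill, Apex.
First losing bid is Tessera's $21,500, which sets the uniform price.

Helix, Meridian, Ember, Quill, Apex; each pays $21,500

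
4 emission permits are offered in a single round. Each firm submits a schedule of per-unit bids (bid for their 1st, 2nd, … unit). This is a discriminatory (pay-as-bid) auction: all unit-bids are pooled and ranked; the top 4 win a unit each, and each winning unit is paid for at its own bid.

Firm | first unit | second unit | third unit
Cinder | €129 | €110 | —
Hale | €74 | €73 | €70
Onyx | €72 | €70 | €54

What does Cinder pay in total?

Cinder pays €239

All unit-bids, highest first — top 4: 129 (Cinder-1), 110 (Cinder-2), 74 (Hale-1), 73 (Hale-2)
Next rejected bid: €72 (not a price — pay-as-bid).
Cinder's winning unit-bids: 129 + 110 = €239.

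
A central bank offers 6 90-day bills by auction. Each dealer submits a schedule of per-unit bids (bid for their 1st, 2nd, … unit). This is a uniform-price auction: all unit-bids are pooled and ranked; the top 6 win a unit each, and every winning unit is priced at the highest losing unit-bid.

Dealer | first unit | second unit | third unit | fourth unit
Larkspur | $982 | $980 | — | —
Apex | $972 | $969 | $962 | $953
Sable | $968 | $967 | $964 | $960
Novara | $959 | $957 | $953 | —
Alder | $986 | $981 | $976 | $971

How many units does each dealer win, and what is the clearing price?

Merging the schedules and taking the best 6: 986 (Alder-1), 982 (Larkspur-1), 981 (Alder-2), 980 (Larkspur-2), 976 (Alder-3), 972 (Apex-1)
The (k+1)-th unit-bid is $971.
Allocation: Alder 3, Apex 1, Larkspur 2.

Alder 3, Apex 1, Larkspur 2; clearing price $971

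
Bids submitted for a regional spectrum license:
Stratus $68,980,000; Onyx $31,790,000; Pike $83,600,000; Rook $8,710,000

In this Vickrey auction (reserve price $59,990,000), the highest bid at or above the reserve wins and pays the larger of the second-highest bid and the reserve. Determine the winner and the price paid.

Pike pays $68,980,000

Rule: the highest bid at or above the reserve wins and pays the larger of the second-highest bid and the reserve.
Bids ranked: 83,600,000 (Pike) > 68,980,000 (Stratus) > 31,790,000 (Onyx) > 8,710,000 (Rook)
Highest eligible bid: Pike at $83,600,000.
max(second-highest $68,980,000, reserve $59,990,000) = $68,980,000; the reserve does not bind.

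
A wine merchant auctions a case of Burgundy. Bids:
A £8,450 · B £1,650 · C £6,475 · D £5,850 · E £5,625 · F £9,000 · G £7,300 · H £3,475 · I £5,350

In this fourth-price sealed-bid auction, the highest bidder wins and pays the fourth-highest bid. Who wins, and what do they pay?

F pays £6,475

Rule: the highest bidder wins and pays the fourth-highest bid.
Sorting bids: 9,000 (F) > 8,450 (A) > 7,300 (G) > 6,475 (C) > 5,850 (D) > 5,625 (E) > …
F is highest; pays the fourth-highest bid, £6,475.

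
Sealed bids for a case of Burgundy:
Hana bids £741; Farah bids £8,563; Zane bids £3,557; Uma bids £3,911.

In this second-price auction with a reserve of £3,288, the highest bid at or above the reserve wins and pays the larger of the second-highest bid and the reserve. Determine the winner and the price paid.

Bids in order: 8,563 (Farah) > 3,911 (Uma) > 3,557 (Zane) > 741 (Hana)
Highest eligible bid: Farah at £8,563.
max(second-highest £3,911, reserve £3,288) = £3,911; the reserve does not bind.

Farah pays £3,911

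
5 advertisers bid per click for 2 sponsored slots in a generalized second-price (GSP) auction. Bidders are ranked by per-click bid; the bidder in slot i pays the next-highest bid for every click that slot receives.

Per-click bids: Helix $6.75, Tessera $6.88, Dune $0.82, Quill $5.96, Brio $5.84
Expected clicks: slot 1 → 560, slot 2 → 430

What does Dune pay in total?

Ranked by bid: $6.88 (Tessera) > $6.75 (Helix) > $5.96 (Quill) > …
Dune ranks below slot 2 → no slot, pays nothing.

Dune pays $0.00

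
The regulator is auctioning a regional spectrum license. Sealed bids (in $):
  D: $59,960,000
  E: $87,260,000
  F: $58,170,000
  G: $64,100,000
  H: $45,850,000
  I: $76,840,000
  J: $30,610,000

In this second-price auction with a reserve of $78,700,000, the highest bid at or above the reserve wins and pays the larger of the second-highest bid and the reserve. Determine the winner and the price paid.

E pays $78,700,000

Rule: the highest bid at or above the reserve wins and pays the larger of the second-highest bid and the reserve.
Bids in order: 87,260,000 (E) > 76,840,000 (I) > 64,100,000 (G) > 59,960,000 (D) > 58,170,000 (F) > 45,850,000 (H) > …
E has the top bid at or above the reserve ($87,260,000).
max(second-highest $76,840,000, reserve $78,700,000) = $78,700,000.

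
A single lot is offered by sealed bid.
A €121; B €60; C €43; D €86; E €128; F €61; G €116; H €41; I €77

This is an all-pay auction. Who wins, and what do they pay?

E pays €128

Bids in order: 128 (E) > 121 (A) > 116 (G) > 86 (D) > 77 (I) > 61 (F) > …
E wins with the top bid; all bids are sunk regardless.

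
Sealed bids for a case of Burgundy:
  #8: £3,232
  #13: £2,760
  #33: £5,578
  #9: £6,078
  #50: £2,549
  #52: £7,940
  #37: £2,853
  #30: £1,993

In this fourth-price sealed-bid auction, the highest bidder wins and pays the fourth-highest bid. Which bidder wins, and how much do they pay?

Rule: the highest bidder wins and pays the fourth-highest bid.
Sorting bids: 7,940 (#52) > 6,078 (#9) > 5,578 (#33) > 3,232 (#8) > 2,853 (#37) > 2,760 (#13) > …
#52 is highest; pays the fourth-highest bid, £3,232.

#52 pays £3,232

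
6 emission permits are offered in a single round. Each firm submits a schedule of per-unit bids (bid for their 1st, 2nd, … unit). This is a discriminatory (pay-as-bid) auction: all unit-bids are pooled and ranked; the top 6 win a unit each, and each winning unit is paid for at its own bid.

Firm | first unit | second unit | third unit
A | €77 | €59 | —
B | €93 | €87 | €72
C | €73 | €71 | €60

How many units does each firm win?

All unit-bids, highest first — top 6: 93 (B-1), 87 (B-2), 77 (A-1), 73 (C-1), 72 (B-3), 71 (C-2)
Next rejected bid: €60 (not a price — pay-as-bid).
Allocation: A 1, B 3, C 2.

A 1, B 3, C 2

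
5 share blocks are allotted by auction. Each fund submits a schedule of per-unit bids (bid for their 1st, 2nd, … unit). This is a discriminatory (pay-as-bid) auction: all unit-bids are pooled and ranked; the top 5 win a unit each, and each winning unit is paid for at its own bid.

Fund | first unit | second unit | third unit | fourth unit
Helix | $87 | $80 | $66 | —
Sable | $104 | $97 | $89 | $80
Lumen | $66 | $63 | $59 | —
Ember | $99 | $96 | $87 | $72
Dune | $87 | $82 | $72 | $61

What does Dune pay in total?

Dune pays $0

Merging the schedules and taking the best 5: 104 (Sable-1), 99 (Ember-1), 97 (Sable-2), 96 (Ember-2), 89 (Sable-3)
Next rejected bid: $87 (not a price — pay-as-bid).
Dune wins no units.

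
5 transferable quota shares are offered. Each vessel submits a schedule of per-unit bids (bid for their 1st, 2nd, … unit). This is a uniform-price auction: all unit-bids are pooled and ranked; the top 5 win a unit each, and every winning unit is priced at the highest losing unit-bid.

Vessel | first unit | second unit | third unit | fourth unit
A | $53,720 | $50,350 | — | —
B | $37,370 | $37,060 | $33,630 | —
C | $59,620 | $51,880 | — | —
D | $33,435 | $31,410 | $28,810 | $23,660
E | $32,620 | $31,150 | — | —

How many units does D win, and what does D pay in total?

D: 0 units, pays $0

Merging the schedules and taking the best 5: 59,620 (C-1), 53,720 (A-1), 51,880 (C-2), 50,350 (A-2), 37,370 (B-1)
First bid not allocated: $37,060.
D wins 0 unit(s) at $37,060 each.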